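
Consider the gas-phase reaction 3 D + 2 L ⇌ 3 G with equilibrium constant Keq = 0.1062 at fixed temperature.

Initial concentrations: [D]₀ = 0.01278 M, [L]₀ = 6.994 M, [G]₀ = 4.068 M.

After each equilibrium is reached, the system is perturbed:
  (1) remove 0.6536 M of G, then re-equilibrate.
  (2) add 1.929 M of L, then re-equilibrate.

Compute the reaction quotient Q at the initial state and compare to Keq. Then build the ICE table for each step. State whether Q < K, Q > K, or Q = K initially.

Q₀ = 6.5932e+05 vs Keq = 0.1062 ⇒ Q>K, reverse
Step 1:
                    D           L           G
  init        0.01278       6.994       4.068
  Δ             1.403      0.9351      -1.403
  eq            1.415       7.929       2.665
  solve Keq expr → x = -0.4676; check Q = 0.1062
Then remove 0.6536 M of G.
Step 2:
                    D           L           G
  init          1.415       7.929       2.012
  Δ           -0.2172     -0.1448      0.2172
  eq            1.198       7.784       2.229
  solve Keq expr → x = 0.07238; check Q = 0.1062
Then add 1.929 M of L.
Step 3:
                    D           L           G
  init          1.198       9.713       2.229
  Δ           -0.1086    -0.07241      0.1086
  eq             1.09       9.641       2.338
  solve Keq expr → x = 0.03621; check Q = 0.1062

Q₀ = 6.5932e+05; Q > K (proceeds reverse)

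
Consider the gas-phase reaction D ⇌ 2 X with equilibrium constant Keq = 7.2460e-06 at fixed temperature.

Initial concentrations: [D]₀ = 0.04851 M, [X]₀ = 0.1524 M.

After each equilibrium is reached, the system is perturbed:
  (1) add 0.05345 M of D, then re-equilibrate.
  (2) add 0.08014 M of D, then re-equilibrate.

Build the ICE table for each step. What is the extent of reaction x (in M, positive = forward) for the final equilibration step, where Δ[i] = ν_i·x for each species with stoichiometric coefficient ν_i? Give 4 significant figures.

Q₀ = 0.4788 vs Keq = 7.2460e-06 ⇒ Q>K, reverse
Step 1:
                    D           X
  I           0.04851      0.1524
  C           0.07573     -0.1515
  E            0.1242  9.4879e-04
  solve Keq expr → x = -0.07573; check Q = 7.2460e-06
Then add 0.05345 M of D.
Step 2:
                    D           X
  I            0.1777  9.4879e-04
  C       -9.2797e-05  1.8559e-04
  E            0.1776    0.001134
  solve Keq expr → x = 9.2797e-05; check Q = 7.2460e-06
Then add 0.08014 M of D.
Step 3:
                    D           X
  I            0.2577    0.001134
  C       -1.1594e-04  2.3188e-04
  E            0.2576    0.001366
  solve Keq expr → x = 1.1594e-04; check Q = 7.2460e-06

x = 1.1594e-04 M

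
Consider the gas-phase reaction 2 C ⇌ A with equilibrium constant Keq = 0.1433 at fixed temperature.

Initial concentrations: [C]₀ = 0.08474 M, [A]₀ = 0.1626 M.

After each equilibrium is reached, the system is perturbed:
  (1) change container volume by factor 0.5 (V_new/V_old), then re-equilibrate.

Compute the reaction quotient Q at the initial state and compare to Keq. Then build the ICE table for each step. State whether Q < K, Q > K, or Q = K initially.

Q₀ = 22.64; Q > K (proceeds reverse)

Q₀ = 22.64 vs Keq = 0.1433 ⇒ Q>K, reverse
Step 1:
                   C          A
  I          0.08474     0.1626
  C           0.2858    -0.1429
  E           0.3706    0.01968
  solve Keq expr → x = -0.1429; check Q = 0.1433
Then change container volume by factor 0.5 (V_new/V_old).
Step 2:
                   C          A
  I           0.7412    0.03936
  C         -0.05587    0.02794
  E           0.6853     0.0673
  solve Keq expr → x = 0.02794; check Q = 0.1433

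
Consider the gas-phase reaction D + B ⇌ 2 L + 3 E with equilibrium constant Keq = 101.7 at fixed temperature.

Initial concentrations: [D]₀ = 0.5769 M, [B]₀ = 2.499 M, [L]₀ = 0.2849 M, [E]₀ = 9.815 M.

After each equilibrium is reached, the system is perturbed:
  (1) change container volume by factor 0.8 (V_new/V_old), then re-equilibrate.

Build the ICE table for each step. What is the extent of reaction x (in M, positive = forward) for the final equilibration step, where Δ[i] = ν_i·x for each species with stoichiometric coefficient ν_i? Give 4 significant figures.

Q₀ = 53.23 vs Keq = 101.7 ⇒ Q<K, forward
Step 1:
                   D          B          L          E
  I           0.5769      2.499     0.2849      9.815
  C         -0.04198   -0.04198    0.08396     0.1259
  E           0.5349      2.457     0.3689      9.941
  solve Keq expr → x = 0.04198; check Q = 101.7
Then change container volume by factor 0.8 (V_new/V_old).
Step 2:
                   D          B          L          E
  I           0.6686      3.071     0.4611      12.43
  C          0.05409    0.05409    -0.1082    -0.1623
  E           0.7227      3.125     0.3529      12.26
  solve Keq expr → x = -0.05409; check Q = 101.7

x = -0.05409 M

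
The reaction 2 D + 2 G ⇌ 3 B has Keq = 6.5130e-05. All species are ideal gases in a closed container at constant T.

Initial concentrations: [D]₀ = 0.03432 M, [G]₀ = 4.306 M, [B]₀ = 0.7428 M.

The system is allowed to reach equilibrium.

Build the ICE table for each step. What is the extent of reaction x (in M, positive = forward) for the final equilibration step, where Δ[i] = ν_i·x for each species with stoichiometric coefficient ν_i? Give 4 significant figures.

Q₀ = 18.77 vs Keq = 6.5130e-05 ⇒ Q>K, reverse
Step 1:
                  D         G         B
  init      0.03432     4.306    0.7428
  Δ          0.4485    0.4485   -0.6728
  eq         0.4828     4.755   0.07002
  solve Keq expr → x = -0.2243; check Q = 6.5130e-05

x = -0.2243 M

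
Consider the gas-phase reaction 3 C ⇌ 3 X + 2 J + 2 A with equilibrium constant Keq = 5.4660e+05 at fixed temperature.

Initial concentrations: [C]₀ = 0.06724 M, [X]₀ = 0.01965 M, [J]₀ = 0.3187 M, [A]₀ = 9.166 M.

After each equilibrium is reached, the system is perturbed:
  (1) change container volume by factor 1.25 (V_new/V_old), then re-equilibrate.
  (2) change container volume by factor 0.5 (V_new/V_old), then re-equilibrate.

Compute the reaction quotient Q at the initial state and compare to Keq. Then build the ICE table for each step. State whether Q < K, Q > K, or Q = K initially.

Q₀ = 0.213; Q < K (proceeds forward)

Q₀ = 0.213 vs Keq = 5.4660e+05 ⇒ Q<K, forward
Step 1:
                  C         X         J         A
  I         0.06724   0.01965    0.3187     9.166
  C        -0.06493   0.06493   0.04329   0.04329
  E        0.002309   0.08458     0.362     9.209
  solve Keq expr → x = 0.02164; check Q = 5.4660e+05
Then change container volume by factor 1.25 (V_new/V_old).
Step 2:
                  C         X         J         A
  I        0.001847   0.06767    0.2896     7.367
  C       -4.6482e-04 4.6482e-04 3.0988e-04 3.0988e-04
  E        0.001382   0.06813    0.2899     7.368
  solve Keq expr → x = 1.5494e-04; check Q = 5.4660e+05
Then change container volume by factor 0.5 (V_new/V_old).
Step 3:
                  C         X         J         A
  I        0.002764    0.1363    0.5798     14.74
  C        0.003976 -0.003976 -0.002651 -0.002651
  E         0.00674    0.1323    0.5771     14.73
  solve Keq expr → x = -0.001325; check Q = 5.4660e+05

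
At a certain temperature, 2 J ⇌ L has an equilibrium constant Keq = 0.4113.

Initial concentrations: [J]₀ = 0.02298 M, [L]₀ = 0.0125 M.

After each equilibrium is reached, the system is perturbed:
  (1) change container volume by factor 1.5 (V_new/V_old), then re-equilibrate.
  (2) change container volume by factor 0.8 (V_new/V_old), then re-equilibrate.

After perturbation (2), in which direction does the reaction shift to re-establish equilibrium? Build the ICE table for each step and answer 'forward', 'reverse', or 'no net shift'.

Q₀ = 23.67 vs Keq = 0.4113 ⇒ Q>K, reverse
Step 1:
                    J           L
  I           0.02298      0.0125
  C           0.02324    -0.01162
  E           0.04622  8.7875e-04
  solve Keq expr → x = -0.01162; check Q = 0.4113
Then change container volume by factor 1.5 (V_new/V_old).
Step 2:
                    J           L
  I           0.03081  5.8583e-04
  C        3.7160e-04 -1.8580e-04
  E           0.03119  4.0003e-04
  solve Keq expr → x = -1.8580e-04; check Q = 0.4113
Then change container volume by factor 0.8 (V_new/V_old).
Step 3:
                    J           L
  I           0.03898  5.0004e-04
  C       -2.3499e-04  1.1750e-04
  E           0.03875  6.1754e-04
  solve Keq expr → x = 1.1750e-04; check Q = 0.4113

Direction: forward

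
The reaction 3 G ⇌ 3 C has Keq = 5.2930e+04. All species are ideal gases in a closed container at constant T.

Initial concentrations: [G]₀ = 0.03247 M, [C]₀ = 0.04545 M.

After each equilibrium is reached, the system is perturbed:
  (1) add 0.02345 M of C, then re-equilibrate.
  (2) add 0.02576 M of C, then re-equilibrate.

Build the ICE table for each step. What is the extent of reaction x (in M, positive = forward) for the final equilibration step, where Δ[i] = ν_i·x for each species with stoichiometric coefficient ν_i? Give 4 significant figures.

x = -2.2276e-04 M

Q₀ = 2.743 vs Keq = 5.2930e+04 ⇒ Q<K, forward
Step 1:
                    G           C
  init        0.03247     0.04545
  Δ          -0.03045     0.03045
  eq         0.002021      0.0759
  solve Keq expr → x = 0.01015; check Q = 5.2930e+04
Then add 0.02345 M of C.
Step 2:
                    G           C
  init       0.002021     0.09935
  Δ        6.0836e-04 -6.0836e-04
  eq          0.00263     0.09874
  solve Keq expr → x = -2.0279e-04; check Q = 5.2930e+04
Then add 0.02576 M of C.
Step 3:
                    G           C
  init        0.00263      0.1245
  Δ        6.6829e-04 -6.6829e-04
  eq         0.003298      0.1238
  solve Keq expr → x = -2.2276e-04; check Q = 5.2930e+04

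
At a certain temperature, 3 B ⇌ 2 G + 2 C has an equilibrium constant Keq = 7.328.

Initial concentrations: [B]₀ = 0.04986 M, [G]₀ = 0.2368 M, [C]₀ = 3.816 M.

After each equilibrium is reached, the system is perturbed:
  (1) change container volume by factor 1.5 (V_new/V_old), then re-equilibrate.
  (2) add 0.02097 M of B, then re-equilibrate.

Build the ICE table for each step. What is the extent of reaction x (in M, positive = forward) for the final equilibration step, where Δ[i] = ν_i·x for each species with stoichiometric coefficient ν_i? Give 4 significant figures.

x = 0.003464 M

Q₀ = 6588 vs Keq = 7.328 ⇒ Q>K, reverse
Step 1:
                  B         G         C
  Initial   0.04986    0.2368     3.816
  Change     0.2094   -0.1396   -0.1396
  Equil      0.2593    0.0972     3.676
  solve Keq expr → x = -0.0698; check Q = 7.328
Then change container volume by factor 1.5 (V_new/V_old).
Step 2:
                  B         G         C
  Initial    0.1728    0.0648     2.451
  Change   -0.01068  0.007117  0.007117
  Equil      0.1622   0.07192     2.458
  solve Keq expr → x = 0.003558; check Q = 7.328
Then add 0.02097 M of B.
Step 3:
                  B         G         C
  Initial    0.1831   0.07192     2.458
  Change   -0.01039  0.006928  0.006928
  Equil      0.1727   0.07885     2.465
  solve Keq expr → x = 0.003464; check Q = 7.328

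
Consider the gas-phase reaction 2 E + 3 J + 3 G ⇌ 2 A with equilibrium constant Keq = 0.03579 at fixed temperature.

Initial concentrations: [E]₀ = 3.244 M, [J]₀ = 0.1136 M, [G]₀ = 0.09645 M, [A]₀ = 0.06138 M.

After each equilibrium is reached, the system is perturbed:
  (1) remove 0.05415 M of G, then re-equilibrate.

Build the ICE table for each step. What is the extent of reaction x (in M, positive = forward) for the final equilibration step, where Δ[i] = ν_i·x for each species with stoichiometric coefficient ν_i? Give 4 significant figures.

Q₀ = 272.2 vs Keq = 0.03579 ⇒ Q>K, reverse
Step 1:
                  E         J         G         A
  init        3.244    0.1136   0.09645   0.06138
  Δ         0.05707    0.0856    0.0856  -0.05707
  eq          3.301    0.1992    0.1821  0.004313
  solve Keq expr → x = -0.02853; check Q = 0.03579
Then remove 0.05415 M of G.
Step 2:
                  E         J         G         A
  init        3.301    0.1992    0.1279  0.004313
  Δ        0.001649  0.002473  0.002473 -0.001649
  eq          3.303    0.2017    0.1304  0.002664
  solve Keq expr → x = -8.2447e-04; check Q = 0.03579

x = -8.2447e-04 M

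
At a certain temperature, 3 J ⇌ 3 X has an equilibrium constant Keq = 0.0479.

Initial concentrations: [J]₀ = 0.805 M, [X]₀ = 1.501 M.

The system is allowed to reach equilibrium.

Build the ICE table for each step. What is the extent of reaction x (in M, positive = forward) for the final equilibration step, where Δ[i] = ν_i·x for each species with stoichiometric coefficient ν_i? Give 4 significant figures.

Q₀ = 6.483 vs Keq = 0.0479 ⇒ Q>K, reverse
Step 1:
                  J         X
  Initial     0.805     1.501
  Change     0.8866   -0.8866
  Equil       1.692    0.6144
  solve Keq expr → x = -0.2955; check Q = 0.0479

x = -0.2955 M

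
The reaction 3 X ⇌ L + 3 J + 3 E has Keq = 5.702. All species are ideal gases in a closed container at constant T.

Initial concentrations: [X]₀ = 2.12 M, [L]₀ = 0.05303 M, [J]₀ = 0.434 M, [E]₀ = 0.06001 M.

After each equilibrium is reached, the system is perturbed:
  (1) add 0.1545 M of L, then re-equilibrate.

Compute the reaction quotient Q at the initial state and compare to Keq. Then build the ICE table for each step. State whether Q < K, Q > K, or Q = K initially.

Q₀ = 9.8323e-08 vs Keq = 5.702 ⇒ Q<K, forward
Step 1:
                   X          L          J          E
  I             2.12    0.05303      0.434    0.06001
  C           -1.214     0.4047      1.214      1.214
  E           0.9059     0.4577      1.648      1.274
  solve Keq expr → x = 0.4047; check Q = 5.702
Then add 0.1545 M of L.
Step 2:
                   X          L          J          E
  I           0.9059     0.6122      1.648      1.274
  C          0.03623   -0.01208   -0.03623   -0.03623
  E           0.9421     0.6002      1.612      1.238
  solve Keq expr → x = -0.01208; check Q = 5.702

Q₀ = 9.8323e-08; Q < K (proceeds forward)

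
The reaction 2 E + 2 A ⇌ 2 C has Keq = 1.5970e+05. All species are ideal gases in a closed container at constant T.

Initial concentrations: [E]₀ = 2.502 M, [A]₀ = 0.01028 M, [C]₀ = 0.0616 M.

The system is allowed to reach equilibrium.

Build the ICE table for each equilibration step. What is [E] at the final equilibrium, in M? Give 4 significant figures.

Q₀ = 5.736 vs Keq = 1.5970e+05 ⇒ Q<K, forward
Step 1:
                   E          A          C
  Initial      2.502    0.01028     0.0616
  Change    -0.01021   -0.01021    0.01021
  Equil        2.492 7.2112e-05    0.07181
  solve Keq expr → x = 0.005104; check Q = 1.5970e+05

[E]_eq = 2.492 M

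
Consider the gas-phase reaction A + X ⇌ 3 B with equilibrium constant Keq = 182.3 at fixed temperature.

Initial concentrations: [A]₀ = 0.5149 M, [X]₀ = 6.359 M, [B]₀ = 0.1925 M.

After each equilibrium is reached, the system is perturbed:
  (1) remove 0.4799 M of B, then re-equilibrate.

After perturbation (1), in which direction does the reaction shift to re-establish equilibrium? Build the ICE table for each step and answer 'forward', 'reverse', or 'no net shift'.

Direction: forward

Q₀ = 0.002179 vs Keq = 182.3 ⇒ Q<K, forward
Step 1:
                    A           X           B
  Initial      0.5149       6.359      0.1925
  Change      -0.5101     -0.5101        1.53
  Equil      0.004796       5.849       1.723
  solve Keq expr → x = 0.5101; check Q = 182.3
Then remove 0.4799 M of B.
Step 2:
                    A           X           B
  Initial    0.004796       5.849       1.243
  Change    -0.002955   -0.002955    0.008866
  Equil      0.001841       5.846       1.252
  solve Keq expr → x = 0.002955; check Q = 182.3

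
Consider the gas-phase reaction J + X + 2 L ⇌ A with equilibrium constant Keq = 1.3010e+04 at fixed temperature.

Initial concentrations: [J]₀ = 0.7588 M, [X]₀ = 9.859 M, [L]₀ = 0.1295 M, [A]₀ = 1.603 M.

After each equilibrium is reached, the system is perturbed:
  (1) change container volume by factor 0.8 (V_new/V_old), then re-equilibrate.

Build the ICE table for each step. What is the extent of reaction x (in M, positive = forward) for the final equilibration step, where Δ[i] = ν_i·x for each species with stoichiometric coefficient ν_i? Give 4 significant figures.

x = 7.6898e-04 M

Q₀ = 12.78 vs Keq = 1.3010e+04 ⇒ Q<K, forward
Step 1:
                  J         X         L         A
  I          0.7588     9.859    0.1295     1.603
  C        -0.06258  -0.06258   -0.1252   0.06258
  E          0.6962     9.796  0.004333     1.666
  solve Keq expr → x = 0.06258; check Q = 1.3010e+04
Then change container volume by factor 0.8 (V_new/V_old).
Step 2:
                  J         X         L         A
  I          0.8703     12.25  0.005416     2.082
  C       -7.6898e-04 -7.6898e-04 -0.001538 7.6898e-04
  E          0.8695     12.24  0.003878     2.083
  solve Keq expr → x = 7.6898e-04; check Q = 1.3010e+04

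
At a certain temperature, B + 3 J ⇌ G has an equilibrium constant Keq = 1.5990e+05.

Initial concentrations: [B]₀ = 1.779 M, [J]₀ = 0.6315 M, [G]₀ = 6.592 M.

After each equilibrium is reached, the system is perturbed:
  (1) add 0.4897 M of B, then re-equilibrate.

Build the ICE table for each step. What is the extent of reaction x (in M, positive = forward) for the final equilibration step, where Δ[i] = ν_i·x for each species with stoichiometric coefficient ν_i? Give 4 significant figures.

x = 8.5872e-04 M

Q₀ = 14.71 vs Keq = 1.5990e+05 ⇒ Q<K, forward
Step 1:
                   B          J          G
  Initial      1.779     0.6315      6.592
  Change     -0.2005    -0.6015     0.2005
  Equil        1.578    0.02997      6.793
  solve Keq expr → x = 0.2005; check Q = 1.5990e+05
Then add 0.4897 M of B.
Step 2:
                   B          J          G
  Initial      2.068    0.02997      6.793
  Change  -8.5872e-04  -0.002576 8.5872e-04
  Equil        2.067    0.02739      6.793
  solve Keq expr → x = 8.5872e-04; check Q = 1.5990e+05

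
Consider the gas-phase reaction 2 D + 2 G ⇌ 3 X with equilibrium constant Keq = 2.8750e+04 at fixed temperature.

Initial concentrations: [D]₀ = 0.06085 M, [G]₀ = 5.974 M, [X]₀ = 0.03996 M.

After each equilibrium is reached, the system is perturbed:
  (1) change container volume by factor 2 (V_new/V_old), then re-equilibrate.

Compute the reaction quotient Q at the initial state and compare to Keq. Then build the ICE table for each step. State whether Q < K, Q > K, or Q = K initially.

Q₀ = 4.8286e-04; Q < K (proceeds forward)

Q₀ = 4.8286e-04 vs Keq = 2.8750e+04 ⇒ Q<K, forward
Step 1:
                  D         G         X
  Initial   0.06085     5.974   0.03996
  Change    -0.0608   -0.0608    0.0912
  Equil   4.7378e-05     5.913    0.1312
  solve Keq expr → x = 0.0304; check Q = 2.8750e+04
Then change container volume by factor 2 (V_new/V_old).
Step 2:
                  D         G         X
  Initial 2.3689e-05     2.957   0.06558
  Change  9.8010e-06 9.8010e-06 -1.4702e-05
  Equil   3.3490e-05     2.957   0.06557
  solve Keq expr → x = -4.9005e-06; check Q = 2.8750e+04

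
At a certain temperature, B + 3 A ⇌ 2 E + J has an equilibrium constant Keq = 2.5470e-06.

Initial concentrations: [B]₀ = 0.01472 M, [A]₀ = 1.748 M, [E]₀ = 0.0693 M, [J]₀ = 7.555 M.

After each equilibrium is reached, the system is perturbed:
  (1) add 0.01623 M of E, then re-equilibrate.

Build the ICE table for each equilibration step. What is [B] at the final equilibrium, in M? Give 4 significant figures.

[B]_eq = 0.05731 M

Q₀ = 0.4615 vs Keq = 2.5470e-06 ⇒ Q>K, reverse
Step 1:
                   B          A          E          J
  init       0.01472      1.748     0.0693      7.555
  Δ          0.03449     0.1035   -0.06897   -0.03449
  eq         0.04921      1.851 3.2522e-04      7.521
  solve Keq expr → x = -0.03449; check Q = 2.5470e-06
Then add 0.01623 M of E.
Step 2:
                   B          A          E          J
  init       0.04921      1.851    0.01656      7.521
  Δ         0.008099     0.0243    -0.0162  -0.008099
  eq         0.05731      1.876 3.5809e-04      7.512
  solve Keq expr → x = -0.008099; check Q = 2.5470e-06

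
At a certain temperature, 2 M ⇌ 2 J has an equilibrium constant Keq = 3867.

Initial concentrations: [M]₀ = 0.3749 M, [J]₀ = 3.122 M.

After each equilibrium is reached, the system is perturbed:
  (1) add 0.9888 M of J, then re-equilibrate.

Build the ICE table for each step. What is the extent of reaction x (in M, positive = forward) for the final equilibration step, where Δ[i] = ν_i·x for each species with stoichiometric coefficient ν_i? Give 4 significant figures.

x = -0.007825 M

Q₀ = 69.35 vs Keq = 3867 ⇒ Q<K, forward
Step 1:
                    M           J
  init         0.3749       3.122
  Δ           -0.3196      0.3196
  eq          0.05534       3.442
  solve Keq expr → x = 0.1598; check Q = 3867
Then add 0.9888 M of J.
Step 2:
                    M           J
  init        0.05534        4.43
  Δ           0.01565    -0.01565
  eq          0.07099       4.415
  solve Keq expr → x = -0.007825; check Q = 3867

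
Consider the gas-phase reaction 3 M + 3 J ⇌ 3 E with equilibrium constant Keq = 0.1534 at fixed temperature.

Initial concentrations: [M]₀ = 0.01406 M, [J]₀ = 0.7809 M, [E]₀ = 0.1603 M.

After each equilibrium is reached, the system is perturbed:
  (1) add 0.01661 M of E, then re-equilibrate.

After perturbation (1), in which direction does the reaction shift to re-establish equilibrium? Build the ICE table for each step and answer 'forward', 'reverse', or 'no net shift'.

Q₀ = 3112 vs Keq = 0.1534 ⇒ Q>K, reverse
Step 1:
                    M           J           E
  init        0.01406      0.7809      0.1603
  Δ            0.1042      0.1042     -0.1042
  eq           0.1183      0.8851     0.05606
  solve Keq expr → x = -0.03475; check Q = 0.1534
Then add 0.01661 M of E.
Step 2:
                    M           J           E
  init         0.1183      0.8851     0.07267
  Δ           0.01077     0.01077    -0.01077
  eq           0.1291      0.8959      0.0619
  solve Keq expr → x = -0.003588; check Q = 0.1534

Direction: reverse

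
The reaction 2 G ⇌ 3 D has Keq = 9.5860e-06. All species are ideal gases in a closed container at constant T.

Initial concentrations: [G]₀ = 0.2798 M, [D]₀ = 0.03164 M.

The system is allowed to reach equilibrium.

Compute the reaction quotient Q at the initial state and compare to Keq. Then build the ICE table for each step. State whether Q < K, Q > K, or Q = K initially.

Q₀ = 4.0459e-04; Q > K (proceeds reverse)

Q₀ = 4.0459e-04 vs Keq = 9.5860e-06 ⇒ Q>K, reverse
Step 1:
                   G          D
  Initial     0.2798    0.03164
  Change     0.01482   -0.02223
  Equil       0.2946   0.009406
  solve Keq expr → x = -0.007411; check Q = 9.5860e-06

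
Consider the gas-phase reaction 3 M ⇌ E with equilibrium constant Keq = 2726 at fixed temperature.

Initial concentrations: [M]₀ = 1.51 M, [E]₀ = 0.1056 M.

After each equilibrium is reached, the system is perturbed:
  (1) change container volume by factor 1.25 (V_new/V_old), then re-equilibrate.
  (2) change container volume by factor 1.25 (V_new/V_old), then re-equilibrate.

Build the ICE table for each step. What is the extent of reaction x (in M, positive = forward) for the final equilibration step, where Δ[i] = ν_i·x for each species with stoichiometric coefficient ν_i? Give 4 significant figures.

Q₀ = 0.03067 vs Keq = 2726 ⇒ Q<K, forward
Step 1:
                    M           E
  Initial        1.51      0.1056
  Change        -1.45      0.4833
  Equil          0.06      0.5889
  solve Keq expr → x = 0.4833; check Q = 2726
Then change container volume by factor 1.25 (V_new/V_old).
Step 2:
                    M           E
  Initial       0.048      0.4711
  Change       0.0076   -0.002533
  Equil        0.0556      0.4686
  solve Keq expr → x = -0.002533; check Q = 2726
Then change container volume by factor 1.25 (V_new/V_old).
Step 3:
                    M           E
  Initial     0.04448      0.3749
  Change     0.007027   -0.002342
  Equil       0.05151      0.3725
  solve Keq expr → x = -0.002342; check Q = 2726

x = -0.002342 M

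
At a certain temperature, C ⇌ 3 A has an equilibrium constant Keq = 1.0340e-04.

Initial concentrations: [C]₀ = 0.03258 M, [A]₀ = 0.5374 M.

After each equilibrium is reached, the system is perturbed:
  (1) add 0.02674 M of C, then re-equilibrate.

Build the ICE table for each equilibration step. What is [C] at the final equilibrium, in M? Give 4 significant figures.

[C]_eq = 0.2289 M

Q₀ = 4.764 vs Keq = 1.0340e-04 ⇒ Q>K, reverse
Step 1:
                    C           A
  I           0.03258      0.5374
  C            0.1699     -0.5098
  E            0.2025     0.02756
  solve Keq expr → x = -0.1699; check Q = 1.0340e-04
Then add 0.02674 M of C.
Step 2:
                    C           A
  I            0.2293     0.02756
  C       -3.8244e-04    0.001147
  E            0.2289     0.02871
  solve Keq expr → x = 3.8244e-04; check Q = 1.0340e-04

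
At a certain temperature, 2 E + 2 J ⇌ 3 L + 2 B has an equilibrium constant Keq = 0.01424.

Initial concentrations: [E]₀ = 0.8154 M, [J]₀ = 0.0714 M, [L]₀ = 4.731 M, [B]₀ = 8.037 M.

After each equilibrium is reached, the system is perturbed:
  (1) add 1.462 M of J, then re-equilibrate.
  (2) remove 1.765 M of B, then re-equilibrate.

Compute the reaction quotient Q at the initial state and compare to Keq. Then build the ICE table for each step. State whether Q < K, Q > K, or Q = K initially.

Q₀ = 2.0179e+06 vs Keq = 0.01424 ⇒ Q>K, reverse
Step 1:
                  E         J         L         B
  init       0.8154    0.0714     4.731     8.037
  Δ           2.887     2.887     -4.33    -2.887
  eq          3.702     2.958    0.4008      5.15
  solve Keq expr → x = -1.443; check Q = 0.01424
Then add 1.462 M of J.
Step 2:
                  E         J         L         B
  init        3.702      4.42    0.4008      5.15
  Δ        -0.07079  -0.07079    0.1062   0.07079
  eq          3.631     4.349     0.507     5.221
  solve Keq expr → x = 0.03539; check Q = 0.01424
Then remove 1.765 M of B.
Step 3:
                  E         J         L         B
  init        3.631     4.349     0.507     3.456
  Δ        -0.08693  -0.08693    0.1304   0.08693
  eq          3.544     4.262    0.6374     3.543
  solve Keq expr → x = 0.04346; check Q = 0.01424

Q₀ = 2.0179e+06; Q > K (proceeds reverse)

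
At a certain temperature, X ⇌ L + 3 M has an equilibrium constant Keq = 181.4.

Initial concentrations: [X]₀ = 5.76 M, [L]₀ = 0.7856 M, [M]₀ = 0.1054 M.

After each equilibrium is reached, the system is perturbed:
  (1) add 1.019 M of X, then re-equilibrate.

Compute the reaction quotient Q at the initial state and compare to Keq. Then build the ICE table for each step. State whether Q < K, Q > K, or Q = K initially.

Q₀ = 1.5970e-04; Q < K (proceeds forward)

Q₀ = 1.5970e-04 vs Keq = 181.4 ⇒ Q<K, forward
Step 1:
                  X         L         M
  Initial      5.76    0.7856    0.1054
  Change     -2.035     2.035     6.105
  Equil       3.725     2.821     6.211
  solve Keq expr → x = 2.035; check Q = 181.4
Then add 1.019 M of X.
Step 2:
                  X         L         M
  Initial     4.744     2.821     6.211
  Change    -0.1229    0.1229    0.3686
  Equil       4.621     2.944     6.579
  solve Keq expr → x = 0.1229; check Q = 181.4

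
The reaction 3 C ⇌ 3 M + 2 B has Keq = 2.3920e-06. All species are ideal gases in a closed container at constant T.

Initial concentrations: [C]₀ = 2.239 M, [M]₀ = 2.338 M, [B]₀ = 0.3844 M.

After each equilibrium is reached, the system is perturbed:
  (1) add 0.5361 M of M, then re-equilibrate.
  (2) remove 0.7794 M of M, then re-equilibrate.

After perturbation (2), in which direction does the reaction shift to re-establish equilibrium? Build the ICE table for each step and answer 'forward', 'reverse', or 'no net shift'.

Q₀ = 0.1682 vs Keq = 2.3920e-06 ⇒ Q>K, reverse
Step 1:
                   C          M          B
  init         2.239      2.338     0.3844
  Δ           0.5719    -0.5719    -0.3813
  eq           2.811      1.766   0.003106
  solve Keq expr → x = -0.1906; check Q = 2.3920e-06
Then add 0.5361 M of M.
Step 2:
                   C          M          B
  init         2.811      2.302   0.003106
  Δ         0.001523  -0.001523  -0.001015
  eq           2.812      2.301    0.00209
  solve Keq expr → x = -5.0759e-04; check Q = 2.3920e-06
Then remove 0.7794 M of M.
Step 3:
                   C          M          B
  init         2.812      1.521    0.00209
  Δ        -0.002673   0.002673   0.001782
  eq            2.81      1.524   0.003872
  solve Keq expr → x = 8.9086e-04; check Q = 2.3920e-06

Direction: forward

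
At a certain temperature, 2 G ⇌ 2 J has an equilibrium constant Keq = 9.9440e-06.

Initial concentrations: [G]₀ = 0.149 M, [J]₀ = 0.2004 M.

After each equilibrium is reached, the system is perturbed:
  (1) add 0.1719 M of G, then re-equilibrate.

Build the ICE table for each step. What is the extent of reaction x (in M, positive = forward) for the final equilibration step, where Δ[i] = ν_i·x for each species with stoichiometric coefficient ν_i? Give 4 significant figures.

x = 2.7018e-04 M

Q₀ = 1.809 vs Keq = 9.9440e-06 ⇒ Q>K, reverse
Step 1:
                   G          J
  init         0.149     0.2004
  Δ           0.1993    -0.1993
  eq          0.3483   0.001098
  solve Keq expr → x = -0.09965; check Q = 9.9440e-06
Then add 0.1719 M of G.
Step 2:
                   G          J
  init        0.5202   0.001098
  Δ       -5.4037e-04 5.4037e-04
  eq          0.5197   0.001639
  solve Keq expr → x = 2.7018e-04; check Q = 9.9440e-06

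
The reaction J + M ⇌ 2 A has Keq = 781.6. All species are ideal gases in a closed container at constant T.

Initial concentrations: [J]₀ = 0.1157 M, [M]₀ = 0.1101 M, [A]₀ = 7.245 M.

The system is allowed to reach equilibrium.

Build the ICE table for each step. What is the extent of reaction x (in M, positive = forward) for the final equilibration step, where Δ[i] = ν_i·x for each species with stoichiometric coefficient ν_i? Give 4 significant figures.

x = -0.1365 M

Q₀ = 4121 vs Keq = 781.6 ⇒ Q>K, reverse
Step 1:
                    J           M           A
  Initial      0.1157      0.1101       7.245
  Change       0.1365      0.1365      -0.273
  Equil        0.2522      0.2466       6.972
  solve Keq expr → x = -0.1365; check Q = 781.6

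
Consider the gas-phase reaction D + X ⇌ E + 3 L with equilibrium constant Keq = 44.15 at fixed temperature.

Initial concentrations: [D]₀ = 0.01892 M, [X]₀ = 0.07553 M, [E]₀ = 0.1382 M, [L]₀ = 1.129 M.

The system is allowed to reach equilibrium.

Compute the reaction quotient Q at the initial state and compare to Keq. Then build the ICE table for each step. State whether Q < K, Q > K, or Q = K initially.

Q₀ = 139.2; Q > K (proceeds reverse)

Q₀ = 139.2 vs Keq = 44.15 ⇒ Q>K, reverse
Step 1:
                   D          X          E          L
  I          0.01892    0.07553     0.1382      1.129
  C          0.01762    0.01762   -0.01762   -0.05286
  E          0.03654    0.09315     0.1206      1.076
  solve Keq expr → x = -0.01762; check Q = 44.15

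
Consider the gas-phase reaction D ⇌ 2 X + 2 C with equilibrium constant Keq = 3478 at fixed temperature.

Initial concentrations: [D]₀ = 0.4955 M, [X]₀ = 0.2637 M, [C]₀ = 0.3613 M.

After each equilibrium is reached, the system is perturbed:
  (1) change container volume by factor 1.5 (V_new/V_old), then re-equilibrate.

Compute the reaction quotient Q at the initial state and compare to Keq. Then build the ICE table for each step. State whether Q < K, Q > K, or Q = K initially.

Q₀ = 0.01832; Q < K (proceeds forward)

Q₀ = 0.01832 vs Keq = 3478 ⇒ Q<K, forward
Step 1:
                   D          X          C
  I           0.4955     0.2637     0.3613
  C          -0.4947     0.9894     0.9894
  E       8.2356e-04      1.253      1.351
  solve Keq expr → x = 0.4947; check Q = 3478
Then change container volume by factor 1.5 (V_new/V_old).
Step 2:
                   D          X          C
  I       5.4904e-04     0.8354     0.9004
  C       -3.8578e-04 7.7157e-04 7.7157e-04
  E       1.6326e-04     0.8361     0.9012
  solve Keq expr → x = 3.8578e-04; check Q = 3478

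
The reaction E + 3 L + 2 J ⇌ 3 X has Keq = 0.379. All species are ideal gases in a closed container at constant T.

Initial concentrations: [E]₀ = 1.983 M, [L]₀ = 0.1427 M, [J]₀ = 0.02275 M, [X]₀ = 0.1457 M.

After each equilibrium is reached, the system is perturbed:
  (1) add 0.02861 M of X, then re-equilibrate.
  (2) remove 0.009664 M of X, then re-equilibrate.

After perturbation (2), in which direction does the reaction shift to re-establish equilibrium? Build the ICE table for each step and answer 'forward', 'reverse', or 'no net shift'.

Direction: forward

Q₀ = 1037 vs Keq = 0.379 ⇒ Q>K, reverse
Step 1:
                   E          L          J          X
  I            1.983     0.1427    0.02275     0.1457
  C          0.03365     0.1009     0.0673    -0.1009
  E            2.017     0.2436    0.09005    0.04475
  solve Keq expr → x = -0.03365; check Q = 0.379
Then add 0.02861 M of X.
Step 2:
                   E          L          J          X
  I            2.017     0.2436    0.09005    0.07336
  C         0.006715    0.02015    0.01343   -0.02015
  E            2.023     0.2638     0.1035    0.05322
  solve Keq expr → x = -0.006715; check Q = 0.379
Then remove 0.009664 M of X.
Step 3:
                   E          L          J          X
  I            2.023     0.2638     0.1035    0.04355
  C        -0.002254  -0.006763  -0.004509   0.006763
  E            2.021      0.257    0.09897    0.05032
  solve Keq expr → x = 0.002254; check Q = 0.379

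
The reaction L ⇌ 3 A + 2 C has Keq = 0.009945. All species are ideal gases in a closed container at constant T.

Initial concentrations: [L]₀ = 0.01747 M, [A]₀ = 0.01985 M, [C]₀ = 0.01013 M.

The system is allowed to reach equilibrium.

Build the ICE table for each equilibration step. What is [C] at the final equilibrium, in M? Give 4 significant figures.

Q₀ = 4.5942e-08 vs Keq = 0.009945 ⇒ Q<K, forward
Step 1:
                    L           A           C
  I           0.01747     0.01985     0.01013
  C          -0.01739     0.05218     0.03479
  E        7.5828e-05     0.07203     0.04492
  solve Keq expr → x = 0.01739; check Q = 0.009945

[C]_eq = 0.04492 M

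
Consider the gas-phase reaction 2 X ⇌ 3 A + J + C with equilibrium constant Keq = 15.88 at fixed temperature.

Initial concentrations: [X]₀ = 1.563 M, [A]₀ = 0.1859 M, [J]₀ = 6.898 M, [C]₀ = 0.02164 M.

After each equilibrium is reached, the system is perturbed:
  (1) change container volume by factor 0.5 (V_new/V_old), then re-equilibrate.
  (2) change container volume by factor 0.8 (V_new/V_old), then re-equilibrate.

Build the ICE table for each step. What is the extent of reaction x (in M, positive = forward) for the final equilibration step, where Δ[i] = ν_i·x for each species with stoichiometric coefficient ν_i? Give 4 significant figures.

Q₀ = 3.9256e-04 vs Keq = 15.88 ⇒ Q<K, forward
Step 1:
                    X           A           J           C
  Initial       1.563      0.1859       6.898     0.02164
  Change       -0.817       1.226      0.4085      0.4085
  Equil         0.746       1.411       7.307      0.4301
  solve Keq expr → x = 0.4085; check Q = 15.88
Then change container volume by factor 0.5 (V_new/V_old).
Step 2:
                    X           A           J           C
  Initial       1.492       2.823       14.61      0.8603
  Change       0.5526     -0.8289     -0.2763     -0.2763
  Equil         2.045       1.994       14.34       0.584
  solve Keq expr → x = -0.2763; check Q = 15.88
Then change container volume by factor 0.8 (V_new/V_old).
Step 3:
                    X           A           J           C
  Initial       2.556       2.492       17.92        0.73
  Change       0.1947     -0.2921    -0.09737    -0.09737
  Equil          2.75         2.2       17.82      0.6326
  solve Keq expr → x = -0.09737; check Q = 15.88

x = -0.09737 M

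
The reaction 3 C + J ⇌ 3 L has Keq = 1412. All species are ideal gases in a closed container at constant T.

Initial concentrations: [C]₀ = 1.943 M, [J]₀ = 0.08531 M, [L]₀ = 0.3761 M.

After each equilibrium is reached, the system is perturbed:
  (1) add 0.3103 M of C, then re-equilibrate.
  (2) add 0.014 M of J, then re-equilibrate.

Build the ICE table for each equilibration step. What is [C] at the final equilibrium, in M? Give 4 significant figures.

[C]_eq = 1.955 M

Q₀ = 0.08501 vs Keq = 1412 ⇒ Q<K, forward
Step 1:
                  C         J         L
  I           1.943   0.08531    0.3761
  C         -0.2558  -0.08527    0.2558
  E           1.687 3.7210e-05    0.6319
  solve Keq expr → x = 0.08527; check Q = 1412
Then add 0.3103 M of C.
Step 2:
                  C         J         L
  I           1.997 3.7210e-05    0.6319
  C       -4.4342e-05 -1.4781e-05 4.4342e-05
  E           1.997 2.2430e-05     0.632
  solve Keq expr → x = 1.4781e-05; check Q = 1412
Then add 0.014 M of J.
Step 3:
                  C         J         L
  I           1.997   0.01402     0.632
  C        -0.04198  -0.01399   0.04198
  E           1.955 2.8993e-05    0.6739
  solve Keq expr → x = 0.01399; check Q = 1412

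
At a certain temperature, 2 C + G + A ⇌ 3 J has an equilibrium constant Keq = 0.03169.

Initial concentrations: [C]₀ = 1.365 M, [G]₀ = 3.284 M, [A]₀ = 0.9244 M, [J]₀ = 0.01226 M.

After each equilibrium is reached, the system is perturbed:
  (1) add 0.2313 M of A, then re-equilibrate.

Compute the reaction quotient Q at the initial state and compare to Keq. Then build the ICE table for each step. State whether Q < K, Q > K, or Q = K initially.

Q₀ = 3.2579e-07 vs Keq = 0.03169 ⇒ Q<K, forward
Step 1:
                   C          G          A          J
  init         1.365      3.284     0.9244    0.01226
  Δ          -0.2901    -0.1451    -0.1451     0.4352
  eq           1.075      3.139     0.7793     0.4474
  solve Keq expr → x = 0.1451; check Q = 0.03169
Then add 0.2313 M of A.
Step 2:
                   C          G          A          J
  init         1.075      3.139      1.011     0.4474
  Δ         -0.02121   -0.01061   -0.01061    0.03182
  eq           1.054      3.128          1     0.4792
  solve Keq expr → x = 0.01061; check Q = 0.03169

Q₀ = 3.2579e-07; Q < K (proceeds forward)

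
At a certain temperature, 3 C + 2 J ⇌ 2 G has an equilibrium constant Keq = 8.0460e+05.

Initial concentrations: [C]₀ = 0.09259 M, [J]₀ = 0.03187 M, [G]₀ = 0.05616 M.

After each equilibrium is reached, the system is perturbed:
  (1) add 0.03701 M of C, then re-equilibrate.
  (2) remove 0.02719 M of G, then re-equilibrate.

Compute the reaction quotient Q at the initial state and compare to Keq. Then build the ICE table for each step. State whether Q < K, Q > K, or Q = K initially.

Q₀ = 3912; Q < K (proceeds forward)

Q₀ = 3912 vs Keq = 8.0460e+05 ⇒ Q<K, forward
Step 1:
                  C         J         G
  I         0.09259   0.03187   0.05616
  C        -0.03736  -0.02491   0.02491
  E         0.05523  0.006963   0.08107
  solve Keq expr → x = 0.01245; check Q = 8.0460e+05
Then add 0.03701 M of C.
Step 2:
                  C         J         G
  I         0.09224  0.006963   0.08107
  C       -0.004971 -0.003314  0.003314
  E         0.08727  0.003649   0.08438
  solve Keq expr → x = 0.001657; check Q = 8.0460e+05
Then remove 0.02719 M of G.
Step 3:
                  C         J         G
  I         0.08727  0.003649   0.05719
  C       -0.001589  -0.00106   0.00106
  E         0.08568  0.002589   0.05825
  solve Keq expr → x = 5.2978e-04; check Q = 8.0460e+05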